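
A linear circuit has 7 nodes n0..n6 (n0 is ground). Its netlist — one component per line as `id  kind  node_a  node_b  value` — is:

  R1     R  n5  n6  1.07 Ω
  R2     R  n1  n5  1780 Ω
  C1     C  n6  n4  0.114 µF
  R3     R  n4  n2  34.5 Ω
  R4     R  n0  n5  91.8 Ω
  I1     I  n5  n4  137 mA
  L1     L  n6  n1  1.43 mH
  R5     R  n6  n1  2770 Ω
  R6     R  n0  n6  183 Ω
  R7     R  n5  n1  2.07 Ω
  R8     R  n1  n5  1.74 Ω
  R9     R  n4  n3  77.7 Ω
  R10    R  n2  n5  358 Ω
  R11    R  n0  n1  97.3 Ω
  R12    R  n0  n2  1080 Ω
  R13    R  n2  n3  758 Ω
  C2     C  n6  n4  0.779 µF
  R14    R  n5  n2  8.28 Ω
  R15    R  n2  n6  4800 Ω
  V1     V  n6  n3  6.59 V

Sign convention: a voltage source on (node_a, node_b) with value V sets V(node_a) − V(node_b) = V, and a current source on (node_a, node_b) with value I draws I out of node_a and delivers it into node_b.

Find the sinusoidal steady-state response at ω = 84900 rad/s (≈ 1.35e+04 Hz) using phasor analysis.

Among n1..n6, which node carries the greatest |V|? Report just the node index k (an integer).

MNA unknowns: 6 node voltages V₁..V_6 plus 1 source current (V1)
R1: Y=0.9346+0.000j on G[5,6]
R2: Y=0.0005618+0.000j on G[1,5]
C1: Y=0.000+0.009679j on G[6,4]
R3: Y=0.02899+0.000j on G[4,2]
R4: Y=0.01089+0.000j on G[0,5]
I1: z[5]−=0.137, z[4]+=0.137
L1: Y=0.000-0.008237j on G[6,1]
R5: Y=0.0003610+0.000j on G[6,1]
R6: Y=0.005464+0.000j on G[0,6]
R7: Y=0.4831+0.000j on G[5,1]
R8: Y=0.5747+0.000j on G[1,5]
R9: Y=0.01287+0.000j on G[4,3]
R10: Y=0.002793+0.000j on G[2,5]
R11: Y=0.01028+0.000j on G[0,1]
R12: Y=0.0009259+0.000j on G[0,2]
R13: Y=0.001319+0.000j on G[2,3]
C2: Y=0.000+0.06614j on G[6,4]
R14: Y=0.1208+0.000j on G[5,2]
R15: Y=0.0002083+0.000j on G[2,6]
V1: row V6−V3=6.59, i_V1 at 6,3
solve → V1=-0.02875-0.0002624j, V2=-0.01201-0.09144j, V3=-6.476+0.01431j, V4=0.3541-0.4933j, V5=-0.02919+0.0008433j, V6=0.1143+0.01431j
aux → i_V1=-0.09643+0.006673j

3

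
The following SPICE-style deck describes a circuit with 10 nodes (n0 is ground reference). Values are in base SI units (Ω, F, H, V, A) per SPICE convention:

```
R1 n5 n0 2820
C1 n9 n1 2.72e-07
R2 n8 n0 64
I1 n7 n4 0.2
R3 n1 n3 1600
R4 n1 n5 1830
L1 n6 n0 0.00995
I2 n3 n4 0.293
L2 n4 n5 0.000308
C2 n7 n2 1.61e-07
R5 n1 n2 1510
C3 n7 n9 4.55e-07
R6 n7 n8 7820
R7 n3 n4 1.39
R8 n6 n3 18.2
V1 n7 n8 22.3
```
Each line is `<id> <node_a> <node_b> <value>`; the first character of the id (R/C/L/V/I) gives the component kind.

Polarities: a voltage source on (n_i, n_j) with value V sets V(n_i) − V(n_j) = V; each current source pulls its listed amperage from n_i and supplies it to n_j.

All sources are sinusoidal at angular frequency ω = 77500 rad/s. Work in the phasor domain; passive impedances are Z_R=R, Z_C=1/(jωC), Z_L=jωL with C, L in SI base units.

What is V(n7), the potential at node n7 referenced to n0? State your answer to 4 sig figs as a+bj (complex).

14.31+5.257j V

MNA unknowns: 9 node voltages V₁..V_9 plus 1 source current (V1)
R1: Y=0.0003546+0.000j on G[5,0]
C1: Y=0.000+0.02108j on G[9,1]
R2: Y=0.01562+0.000j on G[8,0]
I1: z[7]−=0.2, z[4]+=0.2
R3: Y=0.0006250+0.000j on G[1,3]
R4: Y=0.0005464+0.000j on G[1,5]
L1: Y=0.000-0.001297j on G[6,0]
I2: z[3]−=0.293, z[4]+=0.293
L2: Y=0.000-0.04189j on G[4,5]
C2: Y=0.000+0.01248j on G[7,2]
R5: Y=0.0006623+0.000j on G[1,2]
C3: Y=0.000+0.03526j on G[7,9]
R6: Y=0.0001279+0.000j on G[7,8]
R7: Y=0.7194+0.000j on G[3,4]
R8: Y=0.05495+0.000j on G[6,3]
V1: row V7−V8=22.3, i_V1 at 7,8
solve → V1=20.79-0.1003j, V2=14.04+4.900j, V3=83.97+70.80j, V4=84.56+70.72j, V5=86.05+69.14j, V6=82.25+72.74j, V7=14.31+5.257j, V8=-7.990+5.257j, V9=16.73+3.253j
aux → i_V1=-0.1277+0.08215j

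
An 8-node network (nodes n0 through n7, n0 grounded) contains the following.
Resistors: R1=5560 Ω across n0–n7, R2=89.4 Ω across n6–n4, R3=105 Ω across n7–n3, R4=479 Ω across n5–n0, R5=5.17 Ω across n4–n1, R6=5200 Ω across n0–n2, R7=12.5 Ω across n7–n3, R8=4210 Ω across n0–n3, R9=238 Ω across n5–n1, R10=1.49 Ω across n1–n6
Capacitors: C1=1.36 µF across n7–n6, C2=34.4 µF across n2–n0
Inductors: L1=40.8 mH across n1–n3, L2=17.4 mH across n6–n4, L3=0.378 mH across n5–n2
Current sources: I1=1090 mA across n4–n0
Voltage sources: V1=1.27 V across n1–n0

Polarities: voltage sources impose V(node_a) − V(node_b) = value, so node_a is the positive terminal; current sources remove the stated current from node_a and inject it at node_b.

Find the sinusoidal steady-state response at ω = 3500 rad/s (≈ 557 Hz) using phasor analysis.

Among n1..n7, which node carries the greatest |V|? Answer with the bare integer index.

Apply KCL at each of the 7 non-ground nodes and solve the resulting linear system.
Node n1: branches {L1, R5, R9, R10, V1} → V_1 = 1.270+0.000j
Node n2: branches {L3, C2, R6} → V_2 = 0.002013-0.04423j
Node n3: branches {L1, R3, R7, R8} → V_3 = 1.303-0.5002j
Node n4: branches {L2, R2, R5, I1} → V_4 = -4.020-0.4104j
Node n5: branches {L3, R4, R9} → V_5 = 0.001704-0.03718j
Node n6: branches {C1, L2, R2, R10} → V_6 = 1.175+0.1189j
Node n7: branches {R1, C1, R3, R7} → V_7 = 1.267-0.5041j
Source currents: i(V1)=-1.096+5.327e-05j

4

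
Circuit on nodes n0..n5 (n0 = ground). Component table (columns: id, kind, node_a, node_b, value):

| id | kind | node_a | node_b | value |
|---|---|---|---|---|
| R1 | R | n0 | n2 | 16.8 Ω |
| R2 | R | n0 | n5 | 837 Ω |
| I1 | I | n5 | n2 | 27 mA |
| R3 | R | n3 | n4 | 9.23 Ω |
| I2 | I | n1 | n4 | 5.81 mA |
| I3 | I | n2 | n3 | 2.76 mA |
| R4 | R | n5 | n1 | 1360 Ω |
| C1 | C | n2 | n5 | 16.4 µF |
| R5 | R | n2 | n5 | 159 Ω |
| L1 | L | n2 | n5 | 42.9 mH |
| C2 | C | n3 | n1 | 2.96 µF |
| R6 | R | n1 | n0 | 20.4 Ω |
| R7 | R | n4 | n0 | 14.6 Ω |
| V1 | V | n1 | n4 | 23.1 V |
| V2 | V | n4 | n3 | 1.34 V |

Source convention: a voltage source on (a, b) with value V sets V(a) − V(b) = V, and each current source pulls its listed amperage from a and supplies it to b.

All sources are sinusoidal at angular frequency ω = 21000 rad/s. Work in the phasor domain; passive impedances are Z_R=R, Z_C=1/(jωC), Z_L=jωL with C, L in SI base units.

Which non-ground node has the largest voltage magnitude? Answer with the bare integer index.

1

Element admittances at ω=21000 rad/s:
  Y(R1) = 0.05952+0.000j S between n0,n2
  Y(R2) = 0.001195+0.000j S between n0,n5
  I1: injects 0.027 A into n2 (from n5)
  Y(R3) = 0.1083+0.000j S between n3,n4
  I2: injects 0.00581 A into n4 (from n1)
  I3: injects 0.00276 A into n3 (from n2)
  Y(R4) = 0.0007353+0.000j S between n5,n1
  Y(C1) = 0.000+0.3444j S between n2,n5
  Y(R5) = 0.006289+0.000j S between n2,n5
  Y(L1) = 0.000-0.001110j S between n2,n5
  Y(C2) = 0.000+0.06216j S between n3,n1
  Y(R6) = 0.04902+0.000j S between n1,n0
  Y(R7) = 0.06849+0.000j S between n4,n0
  V1: constraint V(n1)−V(n4) = 23.1
  V2: constraint V(n4)−V(n3) = 1.34
Assemble and solve the 7×7 MNA system:
  V(n1)=13.40+0.0003045j  V(n2)=0.1155-0.001584j  V(n3)=-11.04+0.0003045j  V(n4)=-9.696+0.0003045j  V(n5)=0.1143+0.04898j
  i(V1)=-0.6727-1.519j  i(V2)=-0.1479-1.519j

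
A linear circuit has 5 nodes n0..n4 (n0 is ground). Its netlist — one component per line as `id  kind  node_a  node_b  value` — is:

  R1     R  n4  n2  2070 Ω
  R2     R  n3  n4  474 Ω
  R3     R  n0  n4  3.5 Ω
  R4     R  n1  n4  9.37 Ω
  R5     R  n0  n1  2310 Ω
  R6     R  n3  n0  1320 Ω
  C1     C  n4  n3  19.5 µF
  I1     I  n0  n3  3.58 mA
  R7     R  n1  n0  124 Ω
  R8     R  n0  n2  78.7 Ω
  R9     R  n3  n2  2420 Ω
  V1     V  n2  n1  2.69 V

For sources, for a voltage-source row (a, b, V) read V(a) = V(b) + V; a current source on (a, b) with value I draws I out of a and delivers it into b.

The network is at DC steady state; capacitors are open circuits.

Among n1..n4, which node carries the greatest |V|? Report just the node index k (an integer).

2

Element admittances at DC:
  Y(R1) = 0.0004831 S between n4,n2
  Y(R2) = 0.002110 S between n3,n4
  Y(R3) = 0.2857 S between n0,n4
  Y(R4) = 0.1067 S between n1,n4
  Y(R5) = 0.0004329 S between n0,n1
  Y(R6) = 0.0007576 S between n3,n0
  Y(C1) = 0.000 S between n4,n3
  I1: injects 0.00358 A into n3 (from n0)
  Y(R7) = 0.008065 S between n1,n0
  Y(R8) = 0.01271 S between n0,n2
  Y(R9) = 0.0004132 S between n3,n2
  V1: constraint V(n2)−V(n1) = 2.69
Assemble and solve the 5×5 MNA system:
  V(n1)=-0.3502  V(n2)=2.340  V(n3)=1.332  V(n4)=-0.08464
  i(V1)=-0.03132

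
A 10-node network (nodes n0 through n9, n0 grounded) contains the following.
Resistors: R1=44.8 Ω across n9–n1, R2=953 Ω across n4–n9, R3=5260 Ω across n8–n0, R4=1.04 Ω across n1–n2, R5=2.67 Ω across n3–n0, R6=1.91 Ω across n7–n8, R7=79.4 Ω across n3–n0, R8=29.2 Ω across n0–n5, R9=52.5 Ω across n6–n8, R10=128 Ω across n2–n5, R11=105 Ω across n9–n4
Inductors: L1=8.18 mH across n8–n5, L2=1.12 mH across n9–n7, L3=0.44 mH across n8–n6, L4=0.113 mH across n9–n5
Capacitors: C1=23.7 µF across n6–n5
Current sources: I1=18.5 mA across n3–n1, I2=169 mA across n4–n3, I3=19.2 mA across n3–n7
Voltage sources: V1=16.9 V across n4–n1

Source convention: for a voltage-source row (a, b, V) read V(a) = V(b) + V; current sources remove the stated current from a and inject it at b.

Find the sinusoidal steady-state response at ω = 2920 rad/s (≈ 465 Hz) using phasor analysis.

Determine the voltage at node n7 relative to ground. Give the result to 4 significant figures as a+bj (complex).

MNA unknowns: 9 node voltages V₁..V_9 plus 1 source current (V1)
R1: Y=0.02232+0.000j on G[9,1]
L1: Y=0.000-0.04187j on G[8,5]
C1: Y=0.000+0.06920j on G[6,5]
R2: Y=0.001049+0.000j on G[4,9]
R3: Y=0.0001901+0.000j on G[8,0]
R4: Y=0.9615+0.000j on G[1,2]
I1: z[3]−=0.0185, z[1]+=0.0185
I2: z[4]−=0.169, z[3]+=0.169
L2: Y=0.000-0.3058j on G[9,7]
R5: Y=0.3745+0.000j on G[3,0]
R6: Y=0.5236+0.000j on G[7,8]
R7: Y=0.01259+0.000j on G[3,0]
R8: Y=0.03425+0.000j on G[0,5]
R9: Y=0.01905+0.000j on G[6,8]
L3: Y=0.000-0.7783j on G[8,6]
I3: z[3]−=0.0192, z[7]+=0.0192
R10: Y=0.007812+0.000j on G[2,5]
R11: Y=0.009524+0.000j on G[9,4]
L4: Y=0.000-3.031j on G[9,5]
V1: row V4−V1=16.9, i_V1 at 4,1
solve → V1=-11.91-0.01794j, V2=-11.85-0.01779j, V3=0.3392+0.000j, V4=4.988-0.01794j, V5=-3.813-0.0002669j, V6=-3.807+0.05278j, V7=-3.812+0.04845j, V8=-3.808+0.04807j, V9=-3.813-0.02210j
aux → i_V1=-0.2621-4.401e-05j

-3.812+0.04845j V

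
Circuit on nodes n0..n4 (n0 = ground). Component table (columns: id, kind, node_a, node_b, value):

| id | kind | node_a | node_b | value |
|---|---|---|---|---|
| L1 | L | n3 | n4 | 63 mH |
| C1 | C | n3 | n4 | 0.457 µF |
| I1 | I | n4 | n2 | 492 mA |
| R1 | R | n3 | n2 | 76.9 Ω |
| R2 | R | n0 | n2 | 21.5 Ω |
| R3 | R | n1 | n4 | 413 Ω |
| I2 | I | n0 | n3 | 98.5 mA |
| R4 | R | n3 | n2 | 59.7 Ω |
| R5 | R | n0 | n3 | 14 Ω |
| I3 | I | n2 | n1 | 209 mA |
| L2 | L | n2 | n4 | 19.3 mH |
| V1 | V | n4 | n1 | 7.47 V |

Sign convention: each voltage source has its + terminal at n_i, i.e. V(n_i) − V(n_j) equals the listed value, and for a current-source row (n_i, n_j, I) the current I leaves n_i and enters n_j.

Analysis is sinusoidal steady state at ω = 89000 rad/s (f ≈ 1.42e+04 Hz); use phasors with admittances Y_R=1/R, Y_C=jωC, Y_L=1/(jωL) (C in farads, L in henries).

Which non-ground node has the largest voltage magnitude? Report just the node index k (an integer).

Apply KCL at each of the 4 non-ground nodes and solve the resulting linear system.
Node n1: branches {R3, I3, V1} → V_1 = -8.388+7.073j
Node n2: branches {I1, R1, R2, R4, I3, L2} → V_2 = 3.431+0.02647j
Node n3: branches {L1, C1, R1, I2, R4, R5} → V_3 = -0.8551-0.01724j
Node n4: branches {L1, C1, I1, R3, L2, V1} → V_4 = -0.9176+7.073j
Source currents: i(V1)=-0.2271+0.000j

1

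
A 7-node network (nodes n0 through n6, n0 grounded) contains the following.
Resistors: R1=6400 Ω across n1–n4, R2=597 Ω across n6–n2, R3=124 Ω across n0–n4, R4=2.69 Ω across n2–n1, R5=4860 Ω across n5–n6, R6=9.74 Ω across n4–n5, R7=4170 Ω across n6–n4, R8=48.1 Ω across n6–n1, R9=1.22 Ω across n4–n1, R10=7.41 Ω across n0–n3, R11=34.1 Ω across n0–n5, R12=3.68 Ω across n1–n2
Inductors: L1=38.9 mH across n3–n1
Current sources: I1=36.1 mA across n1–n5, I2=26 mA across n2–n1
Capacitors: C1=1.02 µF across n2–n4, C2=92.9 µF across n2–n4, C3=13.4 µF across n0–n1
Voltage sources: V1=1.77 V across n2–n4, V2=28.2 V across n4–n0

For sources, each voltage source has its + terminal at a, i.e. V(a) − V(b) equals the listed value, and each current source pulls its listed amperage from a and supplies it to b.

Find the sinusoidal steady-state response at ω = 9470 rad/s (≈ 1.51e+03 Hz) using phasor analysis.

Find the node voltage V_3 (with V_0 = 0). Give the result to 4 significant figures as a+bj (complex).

Apply KCL at each of the 6 non-ground nodes and solve the resulting linear system.
Node n1: branches {R1, L1, I1, R4, I2, R8, R9, C3, R12} → V_1 = 28.76-2.438j
Node n2: branches {R2, R4, I2, C1, C2, R12, V1} → V_2 = 29.97+0.000j
Node n3: branches {L1, R10} → V_3 = -0.03738-0.5793j
Node n4: branches {R1, R3, R6, R7, C1, C2, R9, V1, V2} → V_4 = 28.20+0.000j
Node n5: branches {I1, R5, R6, R11} → V_5 = 22.22-0.003443j
Node n6: branches {R2, R5, R7, R8} → V_6 = 28.79-2.212j
Source currents: i(V1)=-0.8041-3.147j, i(V2)=-1.183-3.572j

-0.03738-0.5793j V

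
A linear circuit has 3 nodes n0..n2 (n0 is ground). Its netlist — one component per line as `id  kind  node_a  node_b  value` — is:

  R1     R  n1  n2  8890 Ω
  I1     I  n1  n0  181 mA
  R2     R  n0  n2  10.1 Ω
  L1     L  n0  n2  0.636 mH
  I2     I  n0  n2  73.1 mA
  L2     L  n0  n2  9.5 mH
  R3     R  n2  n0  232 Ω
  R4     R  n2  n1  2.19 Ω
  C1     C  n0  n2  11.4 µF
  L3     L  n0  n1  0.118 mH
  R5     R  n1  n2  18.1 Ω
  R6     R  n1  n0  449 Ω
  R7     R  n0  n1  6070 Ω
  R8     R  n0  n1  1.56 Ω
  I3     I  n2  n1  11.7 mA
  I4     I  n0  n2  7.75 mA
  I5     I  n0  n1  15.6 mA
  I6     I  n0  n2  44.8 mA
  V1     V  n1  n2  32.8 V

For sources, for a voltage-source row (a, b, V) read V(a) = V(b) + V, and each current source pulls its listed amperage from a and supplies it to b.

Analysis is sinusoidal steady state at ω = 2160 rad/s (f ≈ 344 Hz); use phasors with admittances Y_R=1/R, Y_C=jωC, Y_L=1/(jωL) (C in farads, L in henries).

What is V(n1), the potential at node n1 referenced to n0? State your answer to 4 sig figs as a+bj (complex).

5.256-0.1232j V

Apply KCL at each of the 2 non-ground nodes and solve the resulting linear system.
Node n1: branches {R1, I1, R4, L3, R5, R6, R7, R8, I3, I5, V1} → V_1 = 5.256-0.1232j
Node n2: branches {R1, R2, L1, I2, L2, R3, R4, C1, R5, I3, I4, I6, V1} → V_2 = -27.54-0.1232j
Source currents: i(V1)=-19.85+20.70j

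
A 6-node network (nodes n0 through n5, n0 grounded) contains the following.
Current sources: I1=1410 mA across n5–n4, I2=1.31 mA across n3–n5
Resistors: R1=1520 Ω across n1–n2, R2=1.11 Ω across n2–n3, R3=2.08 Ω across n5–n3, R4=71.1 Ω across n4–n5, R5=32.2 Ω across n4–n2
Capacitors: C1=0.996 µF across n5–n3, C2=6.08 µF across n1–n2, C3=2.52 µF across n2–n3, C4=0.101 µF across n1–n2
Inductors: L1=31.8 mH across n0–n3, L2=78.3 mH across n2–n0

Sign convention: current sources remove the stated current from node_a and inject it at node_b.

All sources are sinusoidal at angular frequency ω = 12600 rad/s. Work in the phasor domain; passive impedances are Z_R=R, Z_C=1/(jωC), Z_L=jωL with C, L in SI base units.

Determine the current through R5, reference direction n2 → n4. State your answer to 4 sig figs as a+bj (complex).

-0.9415-0.0008167j A

Element admittances at ω=12600 rad/s:
  I1: injects 1.41 A into n4 (from n5)
  Y(R1) = 0.0006579+0.000j S between n1,n2
  Y(R2) = 0.9009+0.000j S between n2,n3
  Y(R3) = 0.4808+0.000j S between n5,n3
  Y(C1) = 0.000+0.01255j S between n5,n3
  Y(R4) = 0.01406+0.000j S between n4,n5
  Y(R5) = 0.03106+0.000j S between n4,n2
  Y(C2) = 0.000+0.07661j S between n1,n2
  Y(C3) = 0.000+0.03175j S between n2,n3
  Y(L1) = 0.000-0.002496j S between n0,n3
  Y(C4) = 0.000+0.001273j S between n1,n2
  Y(L2) = 0.000-0.001014j S between n2,n0
  I2: injects 0.00131 A into n5 (from n3)
Assemble and solve the 5×5 MNA system:
  V(n1)=0.7423-0.02492j  V(n2)=0.7423-0.02492j  V(n3)=-0.3015+0.01012j  V(n4)=31.06+0.001372j  V(n5)=-2.256+0.05944j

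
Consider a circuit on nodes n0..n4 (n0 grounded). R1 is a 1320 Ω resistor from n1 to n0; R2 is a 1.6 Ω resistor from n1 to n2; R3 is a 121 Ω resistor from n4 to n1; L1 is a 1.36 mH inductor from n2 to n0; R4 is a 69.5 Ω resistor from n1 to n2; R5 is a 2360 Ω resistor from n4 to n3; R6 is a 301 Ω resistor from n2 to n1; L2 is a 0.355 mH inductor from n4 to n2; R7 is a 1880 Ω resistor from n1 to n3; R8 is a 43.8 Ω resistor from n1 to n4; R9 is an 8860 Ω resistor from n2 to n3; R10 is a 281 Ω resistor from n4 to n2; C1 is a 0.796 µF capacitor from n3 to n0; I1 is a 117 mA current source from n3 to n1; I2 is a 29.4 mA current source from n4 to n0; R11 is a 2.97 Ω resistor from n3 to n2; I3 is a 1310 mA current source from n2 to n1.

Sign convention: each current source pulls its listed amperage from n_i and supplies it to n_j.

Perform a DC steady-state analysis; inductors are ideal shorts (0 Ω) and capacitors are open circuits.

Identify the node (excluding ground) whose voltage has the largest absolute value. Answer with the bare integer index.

Element admittances at DC:
  Y(R1) = 0.0007576 S between n1,n0
  Y(R2) = 0.6250 S between n1,n2
  Y(R3) = 0.008264 S between n4,n1
  L1: short n2↔n0 (DC inductor)
  Y(R4) = 0.01439 S between n1,n2
  Y(R5) = 0.0004237 S between n4,n3
  Y(R6) = 0.003322 S between n2,n1
  L2: short n4↔n2 (DC inductor)
  Y(R7) = 0.0005319 S between n1,n3
  Y(R8) = 0.02283 S between n1,n4
  Y(R9) = 0.0001129 S between n2,n3
  Y(R10) = 0.003559 S between n4,n2
  Y(C1) = 0.000 S between n3,n0
  I1: injects 0.117 A into n1 (from n3)
  I2: injects 0.0294 A into n0 (from n4)
  Y(R11) = 0.3367 S between n3,n2
  I3: injects 1.31 A into n1 (from n2)
Assemble and solve the 6×6 MNA system:
  V(n1)=2.114  V(n2)=0.000  V(n3)=-0.3431  V(n4)=0.000
  i(L1)=-0.03100  i(L2)=0.03618

1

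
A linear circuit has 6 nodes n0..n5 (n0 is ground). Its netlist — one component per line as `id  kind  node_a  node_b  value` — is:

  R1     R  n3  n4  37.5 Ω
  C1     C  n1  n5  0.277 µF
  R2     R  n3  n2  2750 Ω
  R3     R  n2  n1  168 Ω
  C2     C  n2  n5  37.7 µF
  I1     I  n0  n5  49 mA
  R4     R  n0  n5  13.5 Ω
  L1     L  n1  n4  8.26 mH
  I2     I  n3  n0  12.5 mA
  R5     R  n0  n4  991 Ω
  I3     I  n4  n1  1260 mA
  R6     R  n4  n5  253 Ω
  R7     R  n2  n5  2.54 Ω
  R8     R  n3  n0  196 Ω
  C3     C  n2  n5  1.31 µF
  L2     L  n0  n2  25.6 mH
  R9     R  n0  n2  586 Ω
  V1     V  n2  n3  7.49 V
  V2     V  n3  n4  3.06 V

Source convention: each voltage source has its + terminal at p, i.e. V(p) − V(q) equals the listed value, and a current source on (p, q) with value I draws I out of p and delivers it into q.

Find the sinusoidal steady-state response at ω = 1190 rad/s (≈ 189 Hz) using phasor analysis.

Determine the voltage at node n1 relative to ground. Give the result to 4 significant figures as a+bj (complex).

-8.820+13.46j V

MNA unknowns: 5 node voltages V₁..V_5 plus 2 source currents (V1, V2)
R1: Y=0.02667+0.000j on G[3,4]
C1: Y=0.000+0.0003296j on G[1,5]
R2: Y=0.0003636+0.000j on G[3,2]
R3: Y=0.005952+0.000j on G[2,1]
C2: Y=0.000+0.04486j on G[2,5]
I1: z[0]−=0.049, z[5]+=0.049
R4: Y=0.07407+0.000j on G[0,5]
L1: Y=0.000-0.1017j on G[1,4]
I2: z[3]−=0.0125, z[0]+=0.0125
R5: Y=0.001009+0.000j on G[0,4]
I3: z[4]−=1.26, z[1]+=1.26
R6: Y=0.003953+0.000j on G[4,5]
R7: Y=0.3937+0.000j on G[2,5]
R8: Y=0.005102+0.000j on G[3,0]
C3: Y=0.000+0.001559j on G[2,5]
L2: Y=0.000-0.03283j on G[0,2]
R9: Y=0.001706+0.000j on G[0,2]
V1: row V2−V3=7.49, i_V1 at 2,3
V2: row V3−V4=3.06, i_V2 at 3,4
solve → V1=-8.820+13.46j, V2=1.001+0.4583j, V3=-6.489+0.4583j, V4=-9.549+0.4583j, V5=0.8436+0.3951j
aux → i_V1=-0.1368+0.07726j, i_V2=-0.1951+0.07492j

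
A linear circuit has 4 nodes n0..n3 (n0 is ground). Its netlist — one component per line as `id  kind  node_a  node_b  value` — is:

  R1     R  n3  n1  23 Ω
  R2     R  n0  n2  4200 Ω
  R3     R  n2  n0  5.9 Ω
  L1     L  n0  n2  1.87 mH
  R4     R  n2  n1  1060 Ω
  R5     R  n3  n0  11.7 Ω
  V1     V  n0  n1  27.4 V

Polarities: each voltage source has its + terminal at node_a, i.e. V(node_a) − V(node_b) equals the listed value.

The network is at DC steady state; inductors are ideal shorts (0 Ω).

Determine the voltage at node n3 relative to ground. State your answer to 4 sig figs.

-9.239 V

Apply KCL at each of the 3 non-ground nodes and solve the resulting linear system.
Node n1: branches {R1, R4, V1} → V_1 = -27.40
Node n2: branches {R2, R3, L1, R4} → V_2 = 0.000
Node n3: branches {R1, R5} → V_3 = -9.239
Source currents: i(L1)=0.02585, i(V1)=-0.8155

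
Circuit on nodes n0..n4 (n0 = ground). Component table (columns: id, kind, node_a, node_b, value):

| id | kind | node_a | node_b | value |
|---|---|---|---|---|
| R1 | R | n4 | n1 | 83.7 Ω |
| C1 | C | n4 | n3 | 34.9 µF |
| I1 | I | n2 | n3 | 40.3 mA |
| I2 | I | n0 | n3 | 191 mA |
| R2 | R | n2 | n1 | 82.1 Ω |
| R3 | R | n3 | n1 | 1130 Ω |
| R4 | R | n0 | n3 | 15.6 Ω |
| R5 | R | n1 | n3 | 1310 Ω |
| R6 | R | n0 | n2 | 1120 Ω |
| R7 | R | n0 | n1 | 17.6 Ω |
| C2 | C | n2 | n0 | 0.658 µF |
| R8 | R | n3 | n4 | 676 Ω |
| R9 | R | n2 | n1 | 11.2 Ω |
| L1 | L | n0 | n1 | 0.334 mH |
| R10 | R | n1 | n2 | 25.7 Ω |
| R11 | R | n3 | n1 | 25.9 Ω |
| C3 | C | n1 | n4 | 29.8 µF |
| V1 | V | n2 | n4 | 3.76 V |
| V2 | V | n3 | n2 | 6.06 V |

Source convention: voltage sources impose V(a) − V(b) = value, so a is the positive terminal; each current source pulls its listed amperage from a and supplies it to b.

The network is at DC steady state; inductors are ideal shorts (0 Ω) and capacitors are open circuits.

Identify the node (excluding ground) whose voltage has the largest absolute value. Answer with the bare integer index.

Element admittances at DC:
  Y(R1) = 0.01195 S between n4,n1
  Y(C1) = 0.000 S between n4,n3
  I1: injects 0.0403 A into n3 (from n2)
  I2: injects 0.191 A into n3 (from n0)
  Y(R2) = 0.01218 S between n2,n1
  Y(R3) = 0.0008850 S between n3,n1
  Y(R4) = 0.06410 S between n0,n3
  Y(R5) = 0.0007634 S between n1,n3
  Y(R6) = 0.0008929 S between n0,n2
  Y(R7) = 0.05682 S between n0,n1
  Y(C2) = 0.000 S between n2,n0
  Y(R8) = 0.001479 S between n3,n4
  Y(R9) = 0.08929 S between n2,n1
  L1: short n0↔n1 (DC inductor)
  Y(R10) = 0.03891 S between n1,n2
  Y(R11) = 0.03861 S between n3,n1
  Y(C3) = 0.000 S between n1,n4
  V1: constraint V(n2)−V(n4) = 3.76
  V2: constraint V(n3)−V(n2) = 6.06
Assemble and solve the 7×7 MNA system:
  V(n1)=0.000  V(n2)=-1.539  V(n3)=4.521  V(n4)=-5.299
  i(L1)=0.09741  i(V1)=-0.07784  i(V2)=-0.2550

4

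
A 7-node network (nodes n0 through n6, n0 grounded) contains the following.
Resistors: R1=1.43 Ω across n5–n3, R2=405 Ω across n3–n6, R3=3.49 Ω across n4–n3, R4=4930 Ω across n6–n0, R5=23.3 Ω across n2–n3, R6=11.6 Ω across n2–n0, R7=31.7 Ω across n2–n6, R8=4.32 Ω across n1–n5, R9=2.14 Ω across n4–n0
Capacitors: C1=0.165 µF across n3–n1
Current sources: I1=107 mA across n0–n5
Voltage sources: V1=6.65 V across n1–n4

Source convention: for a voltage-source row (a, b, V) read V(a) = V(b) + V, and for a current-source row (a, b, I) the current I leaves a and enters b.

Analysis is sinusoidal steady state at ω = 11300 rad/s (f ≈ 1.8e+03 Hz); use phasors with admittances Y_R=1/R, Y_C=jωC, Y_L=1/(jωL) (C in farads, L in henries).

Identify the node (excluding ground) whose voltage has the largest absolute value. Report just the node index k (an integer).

1

Apply KCL at each of the 6 non-ground nodes and solve the resulting linear system.
Node n1: branches {C1, R8, V1} → V_1 = 6.715-0.0009420j
Node n2: branches {R5, R6, R7} → V_2 = 0.8877+0.005092j
Node n3: branches {R1, C1, R2, R3, R5} → V_3 = 2.585+0.01483j
Node n4: branches {R3, R9, V1} → V_4 = 0.06478-0.0009420j
Node n5: branches {R1, I1, R8} → V_5 = 3.727+0.01091j
Node n6: branches {R2, R4, R7} → V_6 = 1.005+0.005765j
Source currents: i(V1)=-0.6917-0.004958j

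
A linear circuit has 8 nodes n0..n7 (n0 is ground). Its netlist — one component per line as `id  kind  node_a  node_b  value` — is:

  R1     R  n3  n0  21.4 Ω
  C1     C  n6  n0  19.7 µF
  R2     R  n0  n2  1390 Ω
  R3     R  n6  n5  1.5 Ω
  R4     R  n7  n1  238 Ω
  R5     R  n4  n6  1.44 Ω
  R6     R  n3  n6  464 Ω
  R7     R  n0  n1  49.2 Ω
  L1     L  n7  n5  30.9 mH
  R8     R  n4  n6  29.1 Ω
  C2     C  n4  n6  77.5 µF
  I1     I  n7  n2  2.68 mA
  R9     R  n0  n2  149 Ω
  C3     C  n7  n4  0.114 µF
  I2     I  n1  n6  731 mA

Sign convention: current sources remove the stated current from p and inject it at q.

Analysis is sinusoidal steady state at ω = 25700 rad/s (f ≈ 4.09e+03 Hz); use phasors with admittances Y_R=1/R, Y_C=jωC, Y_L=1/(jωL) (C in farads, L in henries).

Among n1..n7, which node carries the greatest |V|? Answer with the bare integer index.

Element admittances at ω=25700 rad/s:
  Y(R1) = 0.04673+0.000j S between n3,n0
  Y(C1) = 0.000+0.5063j S between n6,n0
  Y(R2) = 0.0007194+0.000j S between n0,n2
  Y(R3) = 0.6667+0.000j S between n6,n5
  Y(R4) = 0.004202+0.000j S between n7,n1
  Y(R5) = 0.6944+0.000j S between n4,n6
  Y(R6) = 0.002155+0.000j S between n3,n6
  Y(R7) = 0.02033+0.000j S between n0,n1
  Y(L1) = 0.000-0.001259j S between n7,n5
  Y(R8) = 0.03436+0.000j S between n4,n6
  Y(C2) = 0.000+1.992j S between n4,n6
  I1: injects 0.00268 A into n2 (from n7)
  Y(R9) = 0.006711+0.000j S between n0,n2
  Y(C3) = 0.000+0.002930j S between n7,n4
  I2: injects 0.731 A into n6 (from n1)
Assemble and solve the 7×7 MNA system:
  V(n1)=-34.83+2.396j  V(n2)=0.3607+0.000j  V(n3)=-0.003990-0.06143j  V(n4)=-0.1357-1.387j  V(n5)=-0.06157-1.338j  V(n6)=-0.09051-1.393j  V(n7)=-29.34+13.99j

1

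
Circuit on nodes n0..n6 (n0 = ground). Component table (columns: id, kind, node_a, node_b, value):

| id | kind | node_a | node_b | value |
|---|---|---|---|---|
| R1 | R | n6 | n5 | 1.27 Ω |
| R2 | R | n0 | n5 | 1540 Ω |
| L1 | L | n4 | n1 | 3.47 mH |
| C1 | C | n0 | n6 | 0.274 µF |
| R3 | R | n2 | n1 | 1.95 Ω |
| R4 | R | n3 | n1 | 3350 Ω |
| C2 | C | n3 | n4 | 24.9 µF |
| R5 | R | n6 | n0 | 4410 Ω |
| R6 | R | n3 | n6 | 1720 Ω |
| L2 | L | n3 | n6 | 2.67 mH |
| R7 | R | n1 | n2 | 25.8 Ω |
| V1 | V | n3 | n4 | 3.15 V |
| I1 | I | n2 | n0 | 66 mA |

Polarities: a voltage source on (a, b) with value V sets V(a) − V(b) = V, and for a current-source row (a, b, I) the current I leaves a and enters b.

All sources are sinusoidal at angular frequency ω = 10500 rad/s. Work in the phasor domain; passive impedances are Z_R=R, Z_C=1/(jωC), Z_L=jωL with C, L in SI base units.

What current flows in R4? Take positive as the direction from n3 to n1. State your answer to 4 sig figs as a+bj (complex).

0.0009480+0.0007075j A

Apply KCL at each of the 6 non-ground nodes and solve the resulting linear system.
Node n1: branches {L1, R3, R4, R7} → V_1 = -9.596+16.78j
Node n2: branches {R3, R7, I1} → V_2 = -9.715+16.78j
Node n3: branches {R4, C2, R6, L2, V1} → V_3 = -6.420+19.15j
Node n4: branches {L1, C2, V1} → V_4 = -9.570+19.15j
Node n5: branches {R1, R2} → V_5 = -6.385+20.98j
Node n6: branches {R1, C1, R5, R6, L2} → V_6 = -6.390+21.00j
Source currents: i(V1)=0.06505-0.8243j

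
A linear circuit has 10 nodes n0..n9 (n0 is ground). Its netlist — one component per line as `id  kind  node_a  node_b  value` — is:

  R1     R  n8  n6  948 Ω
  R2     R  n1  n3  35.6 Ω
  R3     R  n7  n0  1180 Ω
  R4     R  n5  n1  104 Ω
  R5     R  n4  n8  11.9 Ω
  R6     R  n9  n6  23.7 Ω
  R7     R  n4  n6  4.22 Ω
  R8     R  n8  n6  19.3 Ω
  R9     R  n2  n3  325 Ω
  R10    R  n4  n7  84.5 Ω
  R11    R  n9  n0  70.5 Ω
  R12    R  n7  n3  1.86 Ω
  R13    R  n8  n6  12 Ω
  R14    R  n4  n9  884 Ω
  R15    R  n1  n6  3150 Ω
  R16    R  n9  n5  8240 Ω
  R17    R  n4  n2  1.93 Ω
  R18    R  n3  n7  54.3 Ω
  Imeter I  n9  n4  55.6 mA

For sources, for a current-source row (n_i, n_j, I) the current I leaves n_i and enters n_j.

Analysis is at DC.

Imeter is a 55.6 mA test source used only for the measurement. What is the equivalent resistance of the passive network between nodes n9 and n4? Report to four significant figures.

R_eq = 25.76 Ω

Element admittances at DC:
  Y(R1) = 0.001055 S between n8,n6
  Y(R2) = 0.02809 S between n1,n3
  Y(R3) = 0.0008475 S between n7,n0
  Y(R4) = 0.009615 S between n5,n1
  Y(R5) = 0.08403 S between n4,n8
  Y(R6) = 0.04219 S between n9,n6
  Y(R7) = 0.2370 S between n4,n6
  Y(R8) = 0.05181 S between n8,n6
  Y(R9) = 0.003077 S between n2,n3
  Y(R10) = 0.01183 S between n4,n7
  Y(R11) = 0.01418 S between n9,n0
  Y(R12) = 0.5376 S between n7,n3
  Y(R13) = 0.08333 S between n8,n6
  Y(R14) = 0.001131 S between n4,n9
  Y(R15) = 0.0003175 S between n1,n6
  Y(R16) = 0.0001214 S between n9,n5
  Y(R17) = 0.5181 S between n4,n2
  Y(R18) = 0.01842 S between n3,n7
  Imeter: injects 0.0556 A into n4 (from n9)
Assemble and solve the 9×9 MNA system:
  V(n1)=1.265  V(n2)=1.356  V(n3)=1.271  V(n4)=1.356  V(n5)=1.248  V(n6)=1.174  V(n7)=1.271  V(n8)=1.244  V(n9)=-0.07596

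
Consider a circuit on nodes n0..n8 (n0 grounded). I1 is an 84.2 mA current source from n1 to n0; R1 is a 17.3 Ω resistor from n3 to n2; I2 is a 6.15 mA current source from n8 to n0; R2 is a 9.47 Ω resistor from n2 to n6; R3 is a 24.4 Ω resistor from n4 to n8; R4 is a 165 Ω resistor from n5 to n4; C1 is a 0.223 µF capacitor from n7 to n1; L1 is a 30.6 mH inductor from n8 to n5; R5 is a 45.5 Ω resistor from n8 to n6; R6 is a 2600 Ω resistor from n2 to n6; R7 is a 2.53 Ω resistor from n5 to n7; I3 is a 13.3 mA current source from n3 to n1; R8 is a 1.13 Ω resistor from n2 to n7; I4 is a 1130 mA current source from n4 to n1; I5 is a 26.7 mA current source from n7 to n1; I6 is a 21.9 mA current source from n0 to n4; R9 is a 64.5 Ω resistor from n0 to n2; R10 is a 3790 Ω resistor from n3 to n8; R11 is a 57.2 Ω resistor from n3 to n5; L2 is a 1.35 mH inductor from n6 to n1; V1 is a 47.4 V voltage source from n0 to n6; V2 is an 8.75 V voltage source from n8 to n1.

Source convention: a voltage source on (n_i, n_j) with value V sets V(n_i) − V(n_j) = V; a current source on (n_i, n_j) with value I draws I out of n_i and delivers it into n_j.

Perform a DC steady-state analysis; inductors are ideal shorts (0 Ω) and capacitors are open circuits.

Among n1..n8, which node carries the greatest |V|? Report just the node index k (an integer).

4

MNA unknowns: 8 node voltages V₁..V_8 plus 4 source currents (L1, L2, V1, V2)
I1: z[1]−=0.0842, z[0]+=0.0842
R1: Y=0.05780 on G[3,2]
I2: z[8]−=0.00615, z[0]+=0.00615
R2: Y=0.1056 on G[2,6]
R3: Y=0.04098 on G[4,8]
R4: Y=0.006061 on G[5,4]
C1: Y=0.000 on G[7,1]
L1: row V8−V5=0, i_L1 at 8,5
R5: Y=0.02198 on G[8,6]
R6: Y=0.0003846 on G[2,6]
R7: Y=0.3953 on G[5,7]
I3: z[3]−=0.0133, z[1]+=0.0133
R8: Y=0.8850 on G[2,7]
I4: z[4]−=1.13, z[1]+=1.13
I5: z[7]−=0.0267, z[1]+=0.0267
I6: z[0]−=0.0219, z[4]+=0.0219
R9: Y=0.01550 on G[0,2]
R10: Y=0.0002639 on G[3,8]
R11: Y=0.01748 on G[3,5]
L2: row V6−V1=0, i_L2 at 6,1
V1: row V0−V6=47.4, i_V1 at 0,6
V2: row V8−V1=8.75, i_V2 at 8,1
solve → V1=-47.40, V2=-39.52, V3=-39.49, V4=-62.20, V5=-38.65, V6=-47.40, V7=-39.27, V8=-38.65
aux → i_L1=0.4045, i_L2=0.4827, i_V1=-0.5443, i_V2=-1.569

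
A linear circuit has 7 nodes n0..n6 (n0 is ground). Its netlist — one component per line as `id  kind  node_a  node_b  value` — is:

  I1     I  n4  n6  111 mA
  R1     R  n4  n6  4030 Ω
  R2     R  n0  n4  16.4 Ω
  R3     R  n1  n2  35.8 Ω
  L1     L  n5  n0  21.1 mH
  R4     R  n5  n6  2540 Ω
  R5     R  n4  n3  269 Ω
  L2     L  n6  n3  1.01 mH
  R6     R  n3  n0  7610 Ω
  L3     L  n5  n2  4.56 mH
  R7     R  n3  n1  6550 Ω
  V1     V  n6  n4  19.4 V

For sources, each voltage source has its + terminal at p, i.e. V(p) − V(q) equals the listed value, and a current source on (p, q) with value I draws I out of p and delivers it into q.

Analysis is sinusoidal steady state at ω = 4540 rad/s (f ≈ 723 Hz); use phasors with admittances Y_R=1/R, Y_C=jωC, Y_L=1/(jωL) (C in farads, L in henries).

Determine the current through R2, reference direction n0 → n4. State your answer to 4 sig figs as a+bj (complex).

MNA unknowns: 6 node voltages V₁..V_6 plus 1 source current (V1)
I1: z[4]−=0.111, z[6]+=0.111
R1: Y=0.0002481+0.000j on G[4,6]
R2: Y=0.06098+0.000j on G[0,4]
R3: Y=0.02793+0.000j on G[1,2]
L1: Y=0.000-0.01044j on G[5,0]
R4: Y=0.0003937+0.000j on G[5,6]
R5: Y=0.003717+0.000j on G[4,3]
L2: Y=0.000-0.2181j on G[6,3]
R6: Y=0.0001314+0.000j on G[3,0]
L3: Y=0.000-0.04830j on G[5,2]
R7: Y=0.0001527+0.000j on G[3,1]
V1: row V6−V4=19.4, i_V1 at 6,4
solve → V1=0.1661+1.052j, V2=0.06214+1.060j, V3=19.18-0.3448j, V4=-0.2125+0.01063j, V5=0.05773+0.9995j, V6=19.19+0.01063j
aux → i_V1=0.02114+0.001969j

0.01295-0.0006479j A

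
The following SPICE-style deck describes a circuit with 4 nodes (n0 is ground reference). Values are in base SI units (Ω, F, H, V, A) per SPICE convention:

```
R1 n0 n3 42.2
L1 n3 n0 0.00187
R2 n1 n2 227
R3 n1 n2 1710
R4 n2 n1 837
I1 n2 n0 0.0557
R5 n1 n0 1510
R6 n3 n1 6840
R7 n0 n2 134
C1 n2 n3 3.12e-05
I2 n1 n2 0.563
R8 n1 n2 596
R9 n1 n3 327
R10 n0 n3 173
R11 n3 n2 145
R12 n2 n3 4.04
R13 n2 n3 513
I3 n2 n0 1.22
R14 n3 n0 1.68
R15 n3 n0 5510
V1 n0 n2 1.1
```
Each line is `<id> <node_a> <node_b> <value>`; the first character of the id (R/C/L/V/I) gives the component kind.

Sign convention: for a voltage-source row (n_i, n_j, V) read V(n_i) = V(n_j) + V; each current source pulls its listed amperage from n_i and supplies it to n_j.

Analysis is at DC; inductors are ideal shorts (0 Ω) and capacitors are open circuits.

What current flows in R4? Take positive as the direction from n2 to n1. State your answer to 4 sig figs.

MNA unknowns: 3 node voltages V₁..V_3 plus 2 source currents (L1, V1)
R1: Y=0.02370 on G[0,3]
L1: row V3−V0=0, i_L1 at 3,0
R2: Y=0.004405 on G[1,2]
R3: Y=0.0005848 on G[1,2]
R4: Y=0.001195 on G[2,1]
I1: z[2]−=0.0557, z[0]+=0.0557
R5: Y=0.0006623 on G[1,0]
R6: Y=0.0001462 on G[3,1]
R7: Y=0.007463 on G[0,2]
C1: Y=0.000 on G[2,3]
I2: z[1]−=0.563, z[2]+=0.563
R8: Y=0.001678 on G[1,2]
R9: Y=0.003058 on G[1,3]
R10: Y=0.005780 on G[0,3]
R11: Y=0.006897 on G[3,2]
R12: Y=0.2475 on G[2,3]
R13: Y=0.001949 on G[2,3]
I3: z[2]−=1.22, z[0]+=1.22
R14: Y=0.5952 on G[3,0]
R15: Y=0.0001815 on G[3,0]
V1: row V0−V2=1.1, i_V1 at 0,2
solve → V1=-48.74, V2=-1.100, V3=0.000
aux → i_L1=-0.4382, i_V1=0.7970

0.05691 A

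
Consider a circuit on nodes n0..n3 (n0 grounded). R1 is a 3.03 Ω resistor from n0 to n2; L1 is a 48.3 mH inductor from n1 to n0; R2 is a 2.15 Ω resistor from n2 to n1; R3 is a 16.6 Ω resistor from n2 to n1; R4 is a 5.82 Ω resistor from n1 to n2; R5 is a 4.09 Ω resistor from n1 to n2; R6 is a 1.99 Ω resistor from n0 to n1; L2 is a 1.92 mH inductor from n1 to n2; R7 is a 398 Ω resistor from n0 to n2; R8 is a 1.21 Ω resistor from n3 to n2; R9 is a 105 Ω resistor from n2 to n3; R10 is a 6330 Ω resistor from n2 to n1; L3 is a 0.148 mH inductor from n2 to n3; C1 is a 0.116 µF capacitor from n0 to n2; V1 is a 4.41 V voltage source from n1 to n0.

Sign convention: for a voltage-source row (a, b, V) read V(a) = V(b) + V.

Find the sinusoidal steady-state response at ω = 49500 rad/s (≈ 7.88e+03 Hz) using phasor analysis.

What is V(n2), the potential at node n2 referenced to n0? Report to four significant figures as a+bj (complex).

3.259-0.02419j V

Element admittances at ω=49500 rad/s:
  Y(R1) = 0.3300+0.000j S between n0,n2
  Y(L1) = 0.000-0.0004183j S between n1,n0
  Y(R2) = 0.4651+0.000j S between n2,n1
  Y(R3) = 0.06024+0.000j S between n2,n1
  Y(R4) = 0.1718+0.000j S between n1,n2
  Y(R5) = 0.2445+0.000j S between n1,n2
  Y(R6) = 0.5025+0.000j S between n0,n1
  Y(L2) = 0.000-0.01052j S between n1,n2
  Y(R7) = 0.002513+0.000j S between n0,n2
  Y(R8) = 0.8264+0.000j S between n3,n2
  Y(R9) = 0.009524+0.000j S between n2,n3
  Y(R10) = 0.0001580+0.000j S between n2,n1
  Y(L3) = 0.000-0.1365j S between n2,n3
  Y(C1) = 0.000+0.005742j S between n0,n2
  V1: constraint V(n1)−V(n0) = 4.41
Assemble and solve the 4×4 MNA system:
  V(n1)=4.410+0.000j  V(n2)=3.259-0.02419j  V(n3)=3.259-0.02419j
  i(V1)=-3.300-0.008827j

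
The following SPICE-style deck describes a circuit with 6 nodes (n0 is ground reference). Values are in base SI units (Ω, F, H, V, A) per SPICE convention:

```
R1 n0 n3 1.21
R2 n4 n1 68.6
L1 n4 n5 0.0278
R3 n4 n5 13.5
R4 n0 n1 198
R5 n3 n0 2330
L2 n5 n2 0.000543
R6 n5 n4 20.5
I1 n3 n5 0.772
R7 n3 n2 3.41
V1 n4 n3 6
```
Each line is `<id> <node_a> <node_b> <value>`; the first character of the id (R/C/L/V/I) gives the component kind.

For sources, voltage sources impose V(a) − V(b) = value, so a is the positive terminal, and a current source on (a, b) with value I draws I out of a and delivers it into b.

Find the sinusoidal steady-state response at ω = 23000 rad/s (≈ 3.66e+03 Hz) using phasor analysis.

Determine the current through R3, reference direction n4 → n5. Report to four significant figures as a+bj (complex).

Apply KCL at each of the 5 non-ground nodes and solve the resulting linear system.
Node n1: branches {R2, R4} → V_1 = 4.436+0.000j
Node n2: branches {L2, R7} → V_2 = 1.642-1.796j
Node n3: branches {R1, R5, I1, R7, V1} → V_3 = -0.02709+0.000j
Node n4: branches {R2, L1, R3, R6, V1} → V_4 = 5.973+0.000j
Node n5: branches {L1, R3, L2, R6, I1} → V_5 = 8.219+4.315j
Source currents: i(V1)=0.2603+0.5266j

-0.1664-0.3197j A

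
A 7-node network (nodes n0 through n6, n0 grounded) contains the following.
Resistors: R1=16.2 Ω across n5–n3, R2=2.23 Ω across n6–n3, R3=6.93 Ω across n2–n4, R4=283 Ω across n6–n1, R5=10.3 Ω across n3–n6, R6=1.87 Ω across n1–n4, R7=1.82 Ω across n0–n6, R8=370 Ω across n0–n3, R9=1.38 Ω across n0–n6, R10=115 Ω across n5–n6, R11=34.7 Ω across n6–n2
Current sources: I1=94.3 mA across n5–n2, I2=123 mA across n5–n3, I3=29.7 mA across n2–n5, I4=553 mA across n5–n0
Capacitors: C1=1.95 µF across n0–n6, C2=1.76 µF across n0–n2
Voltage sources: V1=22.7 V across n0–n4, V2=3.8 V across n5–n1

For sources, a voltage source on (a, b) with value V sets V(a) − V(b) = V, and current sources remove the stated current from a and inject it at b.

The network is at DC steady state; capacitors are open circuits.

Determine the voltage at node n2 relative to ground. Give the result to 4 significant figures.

MNA unknowns: 6 node voltages V₁..V_6 plus 2 source currents (V1, V2)
R1: Y=0.06173 on G[5,3]
I1: z[5]−=0.0943, z[2]+=0.0943
R2: Y=0.4484 on G[6,3]
R3: Y=0.1443 on G[2,4]
R4: Y=0.003534 on G[6,1]
R5: Y=0.09709 on G[3,6]
R6: Y=0.5348 on G[1,4]
R7: Y=0.5495 on G[0,6]
C1: Y=0.000 on G[0,6]
R8: Y=0.002703 on G[0,3]
I2: z[5]−=0.123, z[3]+=0.123
R9: Y=0.7246 on G[0,6]
R10: Y=0.008696 on G[5,6]
I3: z[2]−=0.0297, z[5]+=0.0297
R11: Y=0.02882 on G[6,2]
C2: Y=0.000 on G[0,2]
I4: z[5]−=0.553, z[0]+=0.553
V1: row V0−V4=22.7, i_V1 at 0,4
V2: row V5−V1=3.8, i_V2 at 5,1
solve → V1=-21.90, V2=-18.75, V3=-2.714, V4=-22.70, V5=-18.10, V6=-1.212
aux → i_V1=-0.9989, i_V2=0.3558

-18.75 V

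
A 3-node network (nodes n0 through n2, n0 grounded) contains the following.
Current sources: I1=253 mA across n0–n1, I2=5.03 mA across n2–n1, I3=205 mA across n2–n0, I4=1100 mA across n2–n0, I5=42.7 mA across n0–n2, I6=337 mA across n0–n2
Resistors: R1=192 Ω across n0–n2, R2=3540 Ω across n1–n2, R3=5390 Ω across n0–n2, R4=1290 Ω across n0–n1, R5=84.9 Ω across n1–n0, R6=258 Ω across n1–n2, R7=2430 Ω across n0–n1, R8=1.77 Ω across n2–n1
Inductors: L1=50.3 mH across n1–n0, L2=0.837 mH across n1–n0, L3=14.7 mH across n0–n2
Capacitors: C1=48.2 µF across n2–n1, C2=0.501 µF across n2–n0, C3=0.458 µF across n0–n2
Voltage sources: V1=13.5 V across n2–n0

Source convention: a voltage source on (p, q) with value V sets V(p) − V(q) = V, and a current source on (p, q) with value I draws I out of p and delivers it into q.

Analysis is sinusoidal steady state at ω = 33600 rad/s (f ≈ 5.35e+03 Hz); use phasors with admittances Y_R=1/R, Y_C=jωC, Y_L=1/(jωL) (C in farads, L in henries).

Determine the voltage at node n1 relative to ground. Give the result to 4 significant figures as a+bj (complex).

13.79+0.05364j V

Apply KCL at each of the 2 non-ground nodes and solve the resulting linear system.
Node n1: branches {I1, R2, R4, L1, I2, R5, L2, C1, R6, R7, R8} → V_1 = 13.79+0.05364j
Node n2: branches {R1, R2, R3, I2, I3, I4, I5, L3, C1, I6, R6, C2, C3, R8, V1} → V_2 = 13.50+0.000j
Source currents: i(V1)=-0.9258+0.09008j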